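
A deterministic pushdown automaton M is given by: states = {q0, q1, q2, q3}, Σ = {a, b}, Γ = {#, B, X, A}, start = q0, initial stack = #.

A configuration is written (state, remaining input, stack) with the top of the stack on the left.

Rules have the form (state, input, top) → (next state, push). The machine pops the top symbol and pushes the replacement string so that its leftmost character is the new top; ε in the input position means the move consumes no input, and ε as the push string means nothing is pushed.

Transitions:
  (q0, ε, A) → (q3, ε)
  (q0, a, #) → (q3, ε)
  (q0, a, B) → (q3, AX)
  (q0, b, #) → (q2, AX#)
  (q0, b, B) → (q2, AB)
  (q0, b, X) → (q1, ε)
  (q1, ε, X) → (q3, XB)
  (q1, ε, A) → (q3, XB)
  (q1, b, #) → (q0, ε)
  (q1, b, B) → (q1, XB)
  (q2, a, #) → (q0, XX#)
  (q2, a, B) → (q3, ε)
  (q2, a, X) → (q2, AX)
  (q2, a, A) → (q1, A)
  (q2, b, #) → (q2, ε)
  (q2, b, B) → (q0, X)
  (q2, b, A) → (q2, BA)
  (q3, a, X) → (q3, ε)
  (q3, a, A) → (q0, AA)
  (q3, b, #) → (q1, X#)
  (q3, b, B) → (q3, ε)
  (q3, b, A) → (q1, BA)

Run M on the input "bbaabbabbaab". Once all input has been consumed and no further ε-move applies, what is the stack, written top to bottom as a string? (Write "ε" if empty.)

BAX#

(q0, bbaabbabbaab, #) ⊢ (q2, baabbabbaab, AX#) ⊢ (q2, aabbabbaab, BAX#) ⊢ (q3, abbabbaab, AX#) ⊢ (q0, bbabbaab, AAX#) ⊢ (q3, bbabbaab, AX#) ⊢ (q1, babbaab, BAX#) ⊢ (q1, abbaab, XBAX#) ⊢ (q3, abbaab, XBBAX#) ⊢ (q3, bbaab, BBAX#) ⊢ (q3, baab, BAX#) ⊢ (q3, aab, AX#) ⊢ (q0, ab, AAX#) ⊢ (q3, ab, AX#) ⊢ (q0, b, AAX#) ⊢ (q3, b, AX#) ⊢ (q1, ε, BAX#)
All input consumed in state q1 with stack BAX#.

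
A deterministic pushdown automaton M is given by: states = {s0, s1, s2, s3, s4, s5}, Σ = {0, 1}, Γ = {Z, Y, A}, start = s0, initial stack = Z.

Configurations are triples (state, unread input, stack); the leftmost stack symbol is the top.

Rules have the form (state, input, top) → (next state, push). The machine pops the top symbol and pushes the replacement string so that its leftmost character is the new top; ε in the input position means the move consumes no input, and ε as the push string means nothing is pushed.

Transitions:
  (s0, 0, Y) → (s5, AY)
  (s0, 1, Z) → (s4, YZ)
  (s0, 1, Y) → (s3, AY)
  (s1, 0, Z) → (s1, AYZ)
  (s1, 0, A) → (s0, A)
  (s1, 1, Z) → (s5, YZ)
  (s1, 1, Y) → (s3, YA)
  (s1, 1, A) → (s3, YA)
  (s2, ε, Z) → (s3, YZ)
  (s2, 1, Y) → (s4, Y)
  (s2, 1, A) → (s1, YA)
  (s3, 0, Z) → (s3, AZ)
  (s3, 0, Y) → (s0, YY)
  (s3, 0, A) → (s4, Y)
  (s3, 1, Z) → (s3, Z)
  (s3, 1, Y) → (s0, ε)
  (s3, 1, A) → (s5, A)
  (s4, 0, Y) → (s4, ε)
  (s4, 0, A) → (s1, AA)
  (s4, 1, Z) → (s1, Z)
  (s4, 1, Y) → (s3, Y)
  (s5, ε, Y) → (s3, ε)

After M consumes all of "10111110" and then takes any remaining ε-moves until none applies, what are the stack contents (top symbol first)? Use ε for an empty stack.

(s0, 10111110, Z)
  read 1, top Z: go to s4, push YZ → (s4, 0111110, YZ)
  read 0, top Y: go to s4, push ε → (s4, 111110, Z)
  read 1, top Z: go to s1, push Z → (s1, 11110, Z)
  read 1, top Z: go to s5, push YZ → (s5, 1110, YZ)
  ε-move, top Y: go to s3, push ε → (s3, 1110, Z)
  read 1, top Z: go to s3, push Z → (s3, 110, Z)
  read 1, top Z: go to s3, push Z → (s3, 10, Z)
  read 1, top Z: go to s3, push Z → (s3, 0, Z)
  read 0, top Z: go to s3, push AZ → (s3, ε, AZ)
All input consumed in state s3 with stack AZ.

AZ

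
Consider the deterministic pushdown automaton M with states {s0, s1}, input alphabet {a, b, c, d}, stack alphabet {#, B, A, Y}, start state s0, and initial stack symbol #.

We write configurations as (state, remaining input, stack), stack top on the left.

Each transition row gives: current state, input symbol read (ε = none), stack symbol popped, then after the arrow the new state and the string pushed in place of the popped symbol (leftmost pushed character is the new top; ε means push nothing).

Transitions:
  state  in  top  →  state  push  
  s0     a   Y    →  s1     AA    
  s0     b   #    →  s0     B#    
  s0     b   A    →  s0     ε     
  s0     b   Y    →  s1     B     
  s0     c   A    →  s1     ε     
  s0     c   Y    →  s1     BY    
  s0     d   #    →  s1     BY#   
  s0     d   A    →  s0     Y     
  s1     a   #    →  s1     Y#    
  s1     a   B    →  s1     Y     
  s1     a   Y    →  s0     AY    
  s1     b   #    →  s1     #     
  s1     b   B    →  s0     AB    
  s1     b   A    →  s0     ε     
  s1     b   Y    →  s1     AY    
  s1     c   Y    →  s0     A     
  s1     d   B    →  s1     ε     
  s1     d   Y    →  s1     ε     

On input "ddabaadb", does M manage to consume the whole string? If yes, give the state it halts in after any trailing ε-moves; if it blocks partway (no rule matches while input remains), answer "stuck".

stuck

(s0, ddabaadb, #)
  read d, top #: go to s1, push BY# → (s1, dabaadb, BY#)
  read d, top B: go to s1, push ε → (s1, abaadb, Y#)
  read a, top Y: go to s0, push AY → (s0, baadb, AY#)
  read b, top A: go to s0, push ε → (s0, aadb, Y#)
  read a, top Y: go to s1, push AA → (s1, adb, AA#)
No transition for (s1, a, top A); M blocks with input adb remaining.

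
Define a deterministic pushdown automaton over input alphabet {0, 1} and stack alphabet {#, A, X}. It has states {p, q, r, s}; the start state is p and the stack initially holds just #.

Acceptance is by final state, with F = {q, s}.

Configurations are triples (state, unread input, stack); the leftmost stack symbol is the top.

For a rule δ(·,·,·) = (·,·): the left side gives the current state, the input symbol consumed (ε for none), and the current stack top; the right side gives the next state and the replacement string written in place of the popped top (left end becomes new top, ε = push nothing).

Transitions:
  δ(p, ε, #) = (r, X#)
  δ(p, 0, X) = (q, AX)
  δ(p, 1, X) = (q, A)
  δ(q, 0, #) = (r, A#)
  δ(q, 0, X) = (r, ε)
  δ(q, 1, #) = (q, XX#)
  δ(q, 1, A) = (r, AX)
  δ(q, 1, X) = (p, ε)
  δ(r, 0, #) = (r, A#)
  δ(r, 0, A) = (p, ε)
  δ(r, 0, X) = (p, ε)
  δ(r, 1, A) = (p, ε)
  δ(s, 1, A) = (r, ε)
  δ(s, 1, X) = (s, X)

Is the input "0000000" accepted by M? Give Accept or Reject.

(p, 0000000, #) ⊢ (r, 0000000, X#) ⊢ (p, 000000, #) ⊢ (r, 000000, X#) ⊢ (p, 00000, #) ⊢ (r, 00000, X#) ⊢ (p, 0000, #) ⊢ (r, 0000, X#) ⊢ (p, 000, #) ⊢ (r, 000, X#) ⊢ (p, 00, #) ⊢ (r, 00, X#) ⊢ (p, 0, #) ⊢ (r, 0, X#) ⊢ (p, ε, #) ⊢ (r, ε, X#)
All input consumed; state r ∉ F and no further ε-move applies.

Reject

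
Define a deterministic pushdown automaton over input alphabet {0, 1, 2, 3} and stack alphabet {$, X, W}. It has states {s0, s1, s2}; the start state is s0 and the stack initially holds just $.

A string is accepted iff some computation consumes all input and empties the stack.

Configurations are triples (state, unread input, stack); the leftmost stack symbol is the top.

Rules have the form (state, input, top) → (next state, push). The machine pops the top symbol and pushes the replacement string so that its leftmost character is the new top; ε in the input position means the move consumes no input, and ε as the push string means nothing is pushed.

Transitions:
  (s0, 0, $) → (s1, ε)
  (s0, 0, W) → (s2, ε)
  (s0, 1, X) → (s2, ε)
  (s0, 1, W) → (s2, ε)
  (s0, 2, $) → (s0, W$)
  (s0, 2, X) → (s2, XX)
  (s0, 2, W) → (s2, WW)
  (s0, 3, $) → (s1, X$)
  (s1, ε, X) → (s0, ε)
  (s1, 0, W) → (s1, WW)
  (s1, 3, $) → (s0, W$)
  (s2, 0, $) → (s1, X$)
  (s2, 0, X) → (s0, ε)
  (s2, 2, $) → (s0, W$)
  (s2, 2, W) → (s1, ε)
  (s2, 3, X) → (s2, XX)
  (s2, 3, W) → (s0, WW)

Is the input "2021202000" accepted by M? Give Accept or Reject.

Accept

(s0, 2021202000, $)
  read 2, top $: go to s0, push W$ → (s0, 021202000, W$)
  read 0, top W: go to s2, push ε → (s2, 21202000, $)
  read 2, top $: go to s0, push W$ → (s0, 1202000, W$)
  read 1, top W: go to s2, push ε → (s2, 202000, $)
  read 2, top $: go to s0, push W$ → (s0, 02000, W$)
  read 0, top W: go to s2, push ε → (s2, 2000, $)
  read 2, top $: go to s0, push W$ → (s0, 000, W$)
  read 0, top W: go to s2, push ε → (s2, 00, $)
  read 0, top $: go to s1, push X$ → (s1, 0, X$)
  ε-move, top X: go to s0, push ε → (s0, 0, $)
  read 0, top $: go to s1, push ε → (s1, ε, ε)
All input consumed and the stack is empty.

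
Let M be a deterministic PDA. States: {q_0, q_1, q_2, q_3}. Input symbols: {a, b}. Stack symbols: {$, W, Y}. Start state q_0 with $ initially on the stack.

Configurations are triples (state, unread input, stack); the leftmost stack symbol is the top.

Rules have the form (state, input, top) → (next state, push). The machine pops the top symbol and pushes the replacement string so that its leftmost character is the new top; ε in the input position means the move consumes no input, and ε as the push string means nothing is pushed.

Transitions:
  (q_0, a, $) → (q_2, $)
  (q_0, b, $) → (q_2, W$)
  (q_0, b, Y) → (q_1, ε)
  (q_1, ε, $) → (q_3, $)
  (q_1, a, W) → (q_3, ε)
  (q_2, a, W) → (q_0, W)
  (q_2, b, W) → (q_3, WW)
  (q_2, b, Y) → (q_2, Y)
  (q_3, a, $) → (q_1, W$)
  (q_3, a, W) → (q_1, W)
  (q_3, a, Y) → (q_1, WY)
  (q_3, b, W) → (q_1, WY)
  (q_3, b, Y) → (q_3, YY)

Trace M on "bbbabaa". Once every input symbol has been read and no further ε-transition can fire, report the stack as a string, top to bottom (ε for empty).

YYW$

(q_0, bbbabaa, $) ⊢ (q_2, bbabaa, W$) ⊢ (q_3, babaa, WW$) ⊢ (q_1, abaa, WYW$) ⊢ (q_3, baa, YW$) ⊢ (q_3, aa, YYW$) ⊢ (q_1, a, WYYW$) ⊢ (q_3, ε, YYW$)
All input consumed in state q_3 with stack YYW$.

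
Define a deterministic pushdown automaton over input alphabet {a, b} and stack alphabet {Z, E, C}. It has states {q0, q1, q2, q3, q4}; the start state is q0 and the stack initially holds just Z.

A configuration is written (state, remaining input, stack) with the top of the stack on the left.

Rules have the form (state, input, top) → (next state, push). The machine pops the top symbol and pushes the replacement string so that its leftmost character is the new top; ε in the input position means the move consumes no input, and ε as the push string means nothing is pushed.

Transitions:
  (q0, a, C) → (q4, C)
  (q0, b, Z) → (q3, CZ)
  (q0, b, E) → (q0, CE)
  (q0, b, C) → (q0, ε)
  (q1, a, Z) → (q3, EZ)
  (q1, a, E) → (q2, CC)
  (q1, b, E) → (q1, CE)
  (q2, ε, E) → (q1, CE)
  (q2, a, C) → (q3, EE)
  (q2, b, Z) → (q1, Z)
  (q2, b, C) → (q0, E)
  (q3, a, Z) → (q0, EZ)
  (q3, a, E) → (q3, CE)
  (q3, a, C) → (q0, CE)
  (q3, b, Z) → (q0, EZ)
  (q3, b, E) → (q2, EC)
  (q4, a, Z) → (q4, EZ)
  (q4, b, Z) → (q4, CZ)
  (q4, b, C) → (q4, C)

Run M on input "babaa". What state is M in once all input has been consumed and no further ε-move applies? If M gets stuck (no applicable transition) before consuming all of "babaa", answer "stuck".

stuck

(q0, babaa, Z)
  read b, top Z: go to q3, push CZ → (q3, abaa, CZ)
  read a, top C: go to q0, push CE → (q0, baa, CEZ)
  read b, top C: go to q0, push ε → (q0, aa, EZ)
No transition for (q0, a, top E); M blocks with input aa remaining.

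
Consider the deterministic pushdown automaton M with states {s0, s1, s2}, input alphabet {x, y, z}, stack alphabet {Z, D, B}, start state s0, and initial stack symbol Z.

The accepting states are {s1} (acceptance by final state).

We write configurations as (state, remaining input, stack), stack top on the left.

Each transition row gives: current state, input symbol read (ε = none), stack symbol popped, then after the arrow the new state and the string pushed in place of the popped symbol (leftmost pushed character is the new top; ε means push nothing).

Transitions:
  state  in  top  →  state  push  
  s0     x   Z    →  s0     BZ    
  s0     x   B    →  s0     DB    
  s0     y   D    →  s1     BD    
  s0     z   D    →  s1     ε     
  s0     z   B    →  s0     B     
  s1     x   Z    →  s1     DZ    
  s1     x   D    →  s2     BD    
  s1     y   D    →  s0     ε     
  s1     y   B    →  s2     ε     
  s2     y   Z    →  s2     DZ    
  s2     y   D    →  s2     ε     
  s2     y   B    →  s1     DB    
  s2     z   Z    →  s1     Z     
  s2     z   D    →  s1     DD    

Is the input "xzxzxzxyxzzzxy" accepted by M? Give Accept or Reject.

(s0, xzxzxzxyxzzzxy, Z) ⊢ (s0, zxzxzxyxzzzxy, BZ) ⊢ (s0, xzxzxyxzzzxy, BZ) ⊢ (s0, zxzxyxzzzxy, DBZ) ⊢ (s1, xzxyxzzzxy, BZ)
No transition applies at (s1, xzxyxzzzxy, BZ); input not fully consumed.

Reject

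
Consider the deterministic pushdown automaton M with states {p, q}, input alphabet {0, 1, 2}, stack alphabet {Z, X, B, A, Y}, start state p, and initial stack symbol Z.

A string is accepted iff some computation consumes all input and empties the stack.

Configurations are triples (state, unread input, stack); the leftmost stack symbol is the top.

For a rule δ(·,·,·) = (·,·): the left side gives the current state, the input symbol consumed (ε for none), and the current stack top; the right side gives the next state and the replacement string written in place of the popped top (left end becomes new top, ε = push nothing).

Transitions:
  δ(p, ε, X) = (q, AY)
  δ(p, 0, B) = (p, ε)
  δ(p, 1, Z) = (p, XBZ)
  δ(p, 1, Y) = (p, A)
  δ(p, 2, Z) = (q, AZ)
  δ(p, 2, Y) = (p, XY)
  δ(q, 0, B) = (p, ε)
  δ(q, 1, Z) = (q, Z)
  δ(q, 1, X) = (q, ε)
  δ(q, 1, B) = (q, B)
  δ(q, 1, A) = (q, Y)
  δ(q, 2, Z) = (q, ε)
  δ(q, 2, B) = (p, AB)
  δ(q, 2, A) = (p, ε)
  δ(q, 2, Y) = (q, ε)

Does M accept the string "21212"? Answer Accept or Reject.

(p, 21212, Z)
  read 2, top Z: go to q, push AZ → (q, 1212, AZ)
  read 1, top A: go to q, push Y → (q, 212, YZ)
  read 2, top Y: go to q, push ε → (q, 12, Z)
  read 1, top Z: go to q, push Z → (q, 2, Z)
  read 2, top Z: go to q, push ε → (q, ε, ε)
All input consumed and the stack is empty.

Accept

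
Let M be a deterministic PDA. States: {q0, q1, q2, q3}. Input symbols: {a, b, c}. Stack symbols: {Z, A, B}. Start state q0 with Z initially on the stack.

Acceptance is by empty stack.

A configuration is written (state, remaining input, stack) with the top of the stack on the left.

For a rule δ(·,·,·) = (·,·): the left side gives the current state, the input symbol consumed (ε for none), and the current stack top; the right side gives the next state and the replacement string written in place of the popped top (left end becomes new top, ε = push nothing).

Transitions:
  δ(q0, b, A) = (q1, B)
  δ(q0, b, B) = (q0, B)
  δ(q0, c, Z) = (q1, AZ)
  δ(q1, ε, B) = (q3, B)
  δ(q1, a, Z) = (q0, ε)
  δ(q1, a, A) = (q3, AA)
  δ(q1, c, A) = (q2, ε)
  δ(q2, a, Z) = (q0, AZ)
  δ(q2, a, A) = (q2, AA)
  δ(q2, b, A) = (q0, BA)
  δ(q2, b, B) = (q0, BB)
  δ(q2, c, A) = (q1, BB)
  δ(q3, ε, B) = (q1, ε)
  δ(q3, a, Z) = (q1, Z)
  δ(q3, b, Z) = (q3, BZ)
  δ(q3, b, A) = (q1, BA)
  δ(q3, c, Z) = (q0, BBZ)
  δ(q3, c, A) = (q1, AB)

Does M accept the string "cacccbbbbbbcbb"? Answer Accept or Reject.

Reject

(q0, cacccbbbbbbcbb, Z)
  read c, top Z: go to q1, push AZ → (q1, acccbbbbbbcbb, AZ)
  read a, top A: go to q3, push AA → (q3, cccbbbbbbcbb, AAZ)
  read c, top A: go to q1, push AB → (q1, ccbbbbbbcbb, ABAZ)
  read c, top A: go to q2, push ε → (q2, cbbbbbbcbb, BAZ)
No transition applies at (q2, cbbbbbbcbb, BAZ); input not fully consumed.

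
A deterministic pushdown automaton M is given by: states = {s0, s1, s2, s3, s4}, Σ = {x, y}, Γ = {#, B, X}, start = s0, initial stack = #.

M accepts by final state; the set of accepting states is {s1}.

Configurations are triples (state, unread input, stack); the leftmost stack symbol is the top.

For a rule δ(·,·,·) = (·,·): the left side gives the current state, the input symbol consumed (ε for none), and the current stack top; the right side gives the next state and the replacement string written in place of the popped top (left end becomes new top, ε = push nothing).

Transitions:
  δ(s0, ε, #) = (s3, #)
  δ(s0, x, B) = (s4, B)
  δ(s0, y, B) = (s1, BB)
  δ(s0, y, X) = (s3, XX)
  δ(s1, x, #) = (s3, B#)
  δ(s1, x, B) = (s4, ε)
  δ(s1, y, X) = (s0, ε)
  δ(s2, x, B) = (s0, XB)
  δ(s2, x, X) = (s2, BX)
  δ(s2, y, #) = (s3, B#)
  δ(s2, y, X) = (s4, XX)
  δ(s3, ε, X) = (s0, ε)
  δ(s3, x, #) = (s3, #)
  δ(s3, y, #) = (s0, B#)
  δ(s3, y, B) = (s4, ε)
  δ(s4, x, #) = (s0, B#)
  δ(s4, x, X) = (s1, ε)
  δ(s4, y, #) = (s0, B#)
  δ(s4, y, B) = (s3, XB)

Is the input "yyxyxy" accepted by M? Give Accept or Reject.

Reject

(s0, yyxyxy, #)
  ε-move, top #: go to s3, push # → (s3, yyxyxy, #)
  read y, top #: go to s0, push B# → (s0, yxyxy, B#)
  read y, top B: go to s1, push BB → (s1, xyxy, BB#)
  read x, top B: go to s4, push ε → (s4, yxy, B#)
  read y, top B: go to s3, push XB → (s3, xy, XB#)
  ε-move, top X: go to s0, push ε → (s0, xy, B#)
  read x, top B: go to s4, push B → (s4, y, B#)
  read y, top B: go to s3, push XB → (s3, ε, XB#)
  ε-move, top X: go to s0, push ε → (s0, ε, B#)
All input consumed; state s0 ∉ F and no further ε-move applies.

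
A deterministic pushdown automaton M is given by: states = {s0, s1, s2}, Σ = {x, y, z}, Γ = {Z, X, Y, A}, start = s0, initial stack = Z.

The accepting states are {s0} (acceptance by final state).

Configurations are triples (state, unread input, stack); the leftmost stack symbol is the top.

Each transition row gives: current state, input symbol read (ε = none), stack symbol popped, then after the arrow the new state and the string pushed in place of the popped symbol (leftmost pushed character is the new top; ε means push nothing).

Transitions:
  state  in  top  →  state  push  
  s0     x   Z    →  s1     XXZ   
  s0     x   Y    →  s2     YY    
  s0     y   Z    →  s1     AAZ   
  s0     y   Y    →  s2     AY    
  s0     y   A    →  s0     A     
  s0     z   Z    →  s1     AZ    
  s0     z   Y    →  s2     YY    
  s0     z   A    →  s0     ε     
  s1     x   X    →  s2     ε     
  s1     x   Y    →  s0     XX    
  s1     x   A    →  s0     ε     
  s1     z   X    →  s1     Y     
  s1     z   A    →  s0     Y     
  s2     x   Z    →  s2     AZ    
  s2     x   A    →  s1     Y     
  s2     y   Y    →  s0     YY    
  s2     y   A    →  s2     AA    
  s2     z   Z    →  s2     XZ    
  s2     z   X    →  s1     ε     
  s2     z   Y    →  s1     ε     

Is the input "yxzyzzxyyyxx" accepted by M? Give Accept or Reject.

Reject

(s0, yxzyzzxyyyxx, Z) ⊢ (s1, xzyzzxyyyxx, AAZ) ⊢ (s0, zyzzxyyyxx, AZ) ⊢ (s0, yzzxyyyxx, Z) ⊢ (s1, zzxyyyxx, AAZ) ⊢ (s0, zxyyyxx, YAZ) ⊢ (s2, xyyyxx, YYAZ)
No transition applies at (s2, xyyyxx, YYAZ); input not fully consumed.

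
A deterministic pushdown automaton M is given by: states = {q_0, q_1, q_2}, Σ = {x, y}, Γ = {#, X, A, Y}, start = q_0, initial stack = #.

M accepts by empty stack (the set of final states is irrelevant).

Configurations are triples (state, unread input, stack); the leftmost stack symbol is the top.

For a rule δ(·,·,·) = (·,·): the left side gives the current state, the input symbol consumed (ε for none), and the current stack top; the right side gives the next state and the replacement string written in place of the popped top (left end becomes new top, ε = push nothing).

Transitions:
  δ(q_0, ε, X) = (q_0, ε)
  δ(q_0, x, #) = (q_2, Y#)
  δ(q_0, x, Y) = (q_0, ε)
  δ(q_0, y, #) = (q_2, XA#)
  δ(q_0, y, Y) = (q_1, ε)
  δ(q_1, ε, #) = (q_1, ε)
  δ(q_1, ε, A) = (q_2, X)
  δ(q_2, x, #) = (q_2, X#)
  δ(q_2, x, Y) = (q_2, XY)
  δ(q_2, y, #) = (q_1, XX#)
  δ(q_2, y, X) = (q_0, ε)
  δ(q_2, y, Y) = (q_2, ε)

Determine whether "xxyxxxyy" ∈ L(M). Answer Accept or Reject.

(q_0, xxyxxxyy, #) ⊢ (q_2, xyxxxyy, Y#) ⊢ (q_2, yxxxyy, XY#) ⊢ (q_0, xxxyy, Y#) ⊢ (q_0, xxyy, #) ⊢ (q_2, xyy, Y#) ⊢ (q_2, yy, XY#) ⊢ (q_0, y, Y#) ⊢ (q_1, ε, #) ⊢ (q_1, ε, ε)
All input consumed and the stack is empty.

Accept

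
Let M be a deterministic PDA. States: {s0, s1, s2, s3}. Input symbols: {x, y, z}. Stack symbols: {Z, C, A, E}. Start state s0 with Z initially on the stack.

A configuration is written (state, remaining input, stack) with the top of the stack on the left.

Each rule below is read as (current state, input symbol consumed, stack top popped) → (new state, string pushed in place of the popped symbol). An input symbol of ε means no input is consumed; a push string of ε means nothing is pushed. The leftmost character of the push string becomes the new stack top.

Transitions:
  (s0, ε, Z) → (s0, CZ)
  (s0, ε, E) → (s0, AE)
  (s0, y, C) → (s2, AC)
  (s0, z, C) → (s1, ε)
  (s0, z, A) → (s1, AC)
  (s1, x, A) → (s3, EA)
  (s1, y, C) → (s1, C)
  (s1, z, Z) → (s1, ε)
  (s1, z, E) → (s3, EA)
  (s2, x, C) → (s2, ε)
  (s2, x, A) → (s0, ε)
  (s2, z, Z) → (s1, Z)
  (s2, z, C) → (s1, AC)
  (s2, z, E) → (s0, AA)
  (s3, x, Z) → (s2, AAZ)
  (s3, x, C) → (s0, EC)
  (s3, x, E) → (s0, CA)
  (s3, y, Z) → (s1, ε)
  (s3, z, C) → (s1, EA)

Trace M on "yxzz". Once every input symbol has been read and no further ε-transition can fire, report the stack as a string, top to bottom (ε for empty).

ε

(s0, yxzz, Z)
  ε-move, top Z: go to s0, push CZ → (s0, yxzz, CZ)
  read y, top C: go to s2, push AC → (s2, xzz, ACZ)
  read x, top A: go to s0, push ε → (s0, zz, CZ)
  read z, top C: go to s1, push ε → (s1, z, Z)
  read z, top Z: go to s1, push ε → (s1, ε, ε)
All input consumed in state s1 with stack ε.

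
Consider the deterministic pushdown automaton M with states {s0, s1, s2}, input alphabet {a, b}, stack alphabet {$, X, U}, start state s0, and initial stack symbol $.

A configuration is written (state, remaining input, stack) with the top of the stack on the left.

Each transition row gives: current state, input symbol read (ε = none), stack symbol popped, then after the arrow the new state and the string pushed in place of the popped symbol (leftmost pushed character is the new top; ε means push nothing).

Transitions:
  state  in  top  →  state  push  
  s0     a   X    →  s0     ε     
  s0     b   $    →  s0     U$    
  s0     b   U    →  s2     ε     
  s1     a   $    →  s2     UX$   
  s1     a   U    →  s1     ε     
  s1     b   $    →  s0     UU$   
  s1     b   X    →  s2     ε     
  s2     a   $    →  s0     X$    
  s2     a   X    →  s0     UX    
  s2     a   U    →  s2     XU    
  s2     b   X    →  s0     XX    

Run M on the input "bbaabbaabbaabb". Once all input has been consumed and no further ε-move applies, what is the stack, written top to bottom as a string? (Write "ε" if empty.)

(s0, bbaabbaabbaabb, $)
  read b, top $: go to s0, push U$ → (s0, baabbaabbaabb, U$)
  read b, top U: go to s2, push ε → (s2, aabbaabbaabb, $)
  read a, top $: go to s0, push X$ → (s0, abbaabbaabb, X$)
  read a, top X: go to s0, push ε → (s0, bbaabbaabb, $)
  read b, top $: go to s0, push U$ → (s0, baabbaabb, U$)
  read b, top U: go to s2, push ε → (s2, aabbaabb, $)
  read a, top $: go to s0, push X$ → (s0, abbaabb, X$)
  read a, top X: go to s0, push ε → (s0, bbaabb, $)
  read b, top $: go to s0, push U$ → (s0, baabb, U$)
  read b, top U: go to s2, push ε → (s2, aabb, $)
  read a, top $: go to s0, push X$ → (s0, abb, X$)
  read a, top X: go to s0, push ε → (s0, bb, $)
  read b, top $: go to s0, push U$ → (s0, b, U$)
  read b, top U: go to s2, push ε → (s2, ε, $)
All input consumed in state s2 with stack $.

$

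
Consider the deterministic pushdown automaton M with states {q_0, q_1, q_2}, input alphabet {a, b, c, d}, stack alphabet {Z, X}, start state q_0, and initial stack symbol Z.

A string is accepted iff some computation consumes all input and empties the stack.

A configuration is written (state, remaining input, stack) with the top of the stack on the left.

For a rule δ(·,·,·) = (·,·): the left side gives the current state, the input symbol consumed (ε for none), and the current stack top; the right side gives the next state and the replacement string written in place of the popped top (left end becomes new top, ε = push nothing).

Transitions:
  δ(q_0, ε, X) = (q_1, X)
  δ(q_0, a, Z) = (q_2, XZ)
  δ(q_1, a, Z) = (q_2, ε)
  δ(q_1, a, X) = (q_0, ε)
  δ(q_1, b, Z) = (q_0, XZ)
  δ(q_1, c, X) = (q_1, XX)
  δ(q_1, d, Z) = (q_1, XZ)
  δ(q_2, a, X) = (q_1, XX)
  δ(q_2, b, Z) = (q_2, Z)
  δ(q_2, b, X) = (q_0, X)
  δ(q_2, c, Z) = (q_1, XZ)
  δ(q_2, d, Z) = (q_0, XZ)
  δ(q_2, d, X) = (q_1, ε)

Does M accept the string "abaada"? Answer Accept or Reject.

(q_0, abaada, Z)
  read a, top Z: go to q_2, push XZ → (q_2, baada, XZ)
  read b, top X: go to q_0, push X → (q_0, aada, XZ)
  ε-move, top X: go to q_1, push X → (q_1, aada, XZ)
  read a, top X: go to q_0, push ε → (q_0, ada, Z)
  read a, top Z: go to q_2, push XZ → (q_2, da, XZ)
  read d, top X: go to q_1, push ε → (q_1, a, Z)
  read a, top Z: go to q_2, push ε → (q_2, ε, ε)
All input consumed and the stack is empty.

Accept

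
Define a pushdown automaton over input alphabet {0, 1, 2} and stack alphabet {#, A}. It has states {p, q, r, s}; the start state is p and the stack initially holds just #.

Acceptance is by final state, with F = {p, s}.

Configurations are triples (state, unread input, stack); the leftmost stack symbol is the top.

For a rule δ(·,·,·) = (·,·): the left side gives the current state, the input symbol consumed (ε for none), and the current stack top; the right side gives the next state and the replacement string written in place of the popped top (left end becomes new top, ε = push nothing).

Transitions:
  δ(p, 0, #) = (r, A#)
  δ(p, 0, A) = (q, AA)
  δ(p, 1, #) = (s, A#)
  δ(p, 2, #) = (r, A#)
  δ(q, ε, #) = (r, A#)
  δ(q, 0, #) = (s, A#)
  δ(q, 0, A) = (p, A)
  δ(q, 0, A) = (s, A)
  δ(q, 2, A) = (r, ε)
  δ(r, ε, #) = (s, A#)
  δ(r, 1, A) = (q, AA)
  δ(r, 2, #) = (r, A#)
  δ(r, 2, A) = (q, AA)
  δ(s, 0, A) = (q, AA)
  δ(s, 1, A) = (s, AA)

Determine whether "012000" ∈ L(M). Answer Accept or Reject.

Reject

No computation consumes all input and reaches a final state.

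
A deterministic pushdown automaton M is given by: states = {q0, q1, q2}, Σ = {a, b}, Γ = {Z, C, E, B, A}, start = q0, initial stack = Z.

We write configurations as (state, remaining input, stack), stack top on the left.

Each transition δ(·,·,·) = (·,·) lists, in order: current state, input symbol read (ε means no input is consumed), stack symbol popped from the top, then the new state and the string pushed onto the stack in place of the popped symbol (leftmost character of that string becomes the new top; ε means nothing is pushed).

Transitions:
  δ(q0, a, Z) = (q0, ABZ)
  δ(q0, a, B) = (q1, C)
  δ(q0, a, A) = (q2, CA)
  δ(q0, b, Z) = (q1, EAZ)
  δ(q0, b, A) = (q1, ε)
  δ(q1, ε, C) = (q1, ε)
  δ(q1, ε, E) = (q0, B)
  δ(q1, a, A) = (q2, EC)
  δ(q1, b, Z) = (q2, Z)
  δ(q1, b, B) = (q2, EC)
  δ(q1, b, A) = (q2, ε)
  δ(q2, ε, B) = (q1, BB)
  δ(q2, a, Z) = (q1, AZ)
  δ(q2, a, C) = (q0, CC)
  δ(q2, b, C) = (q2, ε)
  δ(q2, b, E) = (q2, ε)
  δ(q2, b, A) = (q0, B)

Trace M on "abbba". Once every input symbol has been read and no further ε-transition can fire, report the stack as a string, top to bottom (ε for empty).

(q0, abbba, Z)
  read a, top Z: go to q0, push ABZ → (q0, bbba, ABZ)
  read b, top A: go to q1, push ε → (q1, bba, BZ)
  read b, top B: go to q2, push EC → (q2, ba, ECZ)
  read b, top E: go to q2, push ε → (q2, a, CZ)
  read a, top C: go to q0, push CC → (q0, ε, CCZ)
All input consumed in state q0 with stack CCZ.

CCZ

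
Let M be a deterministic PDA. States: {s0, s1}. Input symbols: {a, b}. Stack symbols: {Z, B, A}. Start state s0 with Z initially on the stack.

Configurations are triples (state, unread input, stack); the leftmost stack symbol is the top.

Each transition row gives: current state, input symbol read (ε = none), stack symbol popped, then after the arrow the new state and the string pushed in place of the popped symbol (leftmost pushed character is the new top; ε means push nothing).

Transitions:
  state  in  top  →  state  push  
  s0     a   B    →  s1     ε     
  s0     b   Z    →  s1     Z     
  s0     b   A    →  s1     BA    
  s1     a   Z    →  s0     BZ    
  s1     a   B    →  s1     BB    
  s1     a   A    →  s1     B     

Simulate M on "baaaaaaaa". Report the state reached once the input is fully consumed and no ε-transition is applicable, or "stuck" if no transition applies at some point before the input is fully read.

s1

(s0, baaaaaaaa, Z)
  read b, top Z: go to s1, push Z → (s1, aaaaaaaa, Z)
  read a, top Z: go to s0, push BZ → (s0, aaaaaaa, BZ)
  read a, top B: go to s1, push ε → (s1, aaaaaa, Z)
  read a, top Z: go to s0, push BZ → (s0, aaaaa, BZ)
  read a, top B: go to s1, push ε → (s1, aaaa, Z)
  read a, top Z: go to s0, push BZ → (s0, aaa, BZ)
  read a, top B: go to s1, push ε → (s1, aa, Z)
  read a, top Z: go to s0, push BZ → (s0, a, BZ)
  read a, top B: go to s1, push ε → (s1, ε, Z)
All input consumed; M is in state s1.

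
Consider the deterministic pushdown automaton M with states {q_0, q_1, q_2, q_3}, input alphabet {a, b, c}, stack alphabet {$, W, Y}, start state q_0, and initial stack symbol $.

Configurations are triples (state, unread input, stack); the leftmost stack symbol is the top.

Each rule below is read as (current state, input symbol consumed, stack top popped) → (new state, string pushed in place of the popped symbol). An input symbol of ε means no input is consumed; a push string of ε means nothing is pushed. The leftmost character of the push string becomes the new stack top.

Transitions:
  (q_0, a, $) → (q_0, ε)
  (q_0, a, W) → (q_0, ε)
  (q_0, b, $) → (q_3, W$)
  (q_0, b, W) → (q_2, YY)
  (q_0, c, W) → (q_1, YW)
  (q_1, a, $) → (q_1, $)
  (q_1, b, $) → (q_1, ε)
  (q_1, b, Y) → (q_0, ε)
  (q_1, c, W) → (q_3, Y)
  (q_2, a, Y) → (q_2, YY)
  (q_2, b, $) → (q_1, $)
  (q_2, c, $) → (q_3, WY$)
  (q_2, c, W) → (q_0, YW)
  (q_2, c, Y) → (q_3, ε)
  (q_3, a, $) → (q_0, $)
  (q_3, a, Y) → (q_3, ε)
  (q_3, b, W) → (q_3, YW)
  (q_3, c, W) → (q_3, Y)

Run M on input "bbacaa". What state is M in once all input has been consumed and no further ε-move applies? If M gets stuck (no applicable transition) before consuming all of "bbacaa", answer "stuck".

q_0

(q_0, bbacaa, $)
  read b, top $: go to q_3, push W$ → (q_3, bacaa, W$)
  read b, top W: go to q_3, push YW → (q_3, acaa, YW$)
  read a, top Y: go to q_3, push ε → (q_3, caa, W$)
  read c, top W: go to q_3, push Y → (q_3, aa, Y$)
  read a, top Y: go to q_3, push ε → (q_3, a, $)
  read a, top $: go to q_0, push $ → (q_0, ε, $)
All input consumed; M is in state q_0.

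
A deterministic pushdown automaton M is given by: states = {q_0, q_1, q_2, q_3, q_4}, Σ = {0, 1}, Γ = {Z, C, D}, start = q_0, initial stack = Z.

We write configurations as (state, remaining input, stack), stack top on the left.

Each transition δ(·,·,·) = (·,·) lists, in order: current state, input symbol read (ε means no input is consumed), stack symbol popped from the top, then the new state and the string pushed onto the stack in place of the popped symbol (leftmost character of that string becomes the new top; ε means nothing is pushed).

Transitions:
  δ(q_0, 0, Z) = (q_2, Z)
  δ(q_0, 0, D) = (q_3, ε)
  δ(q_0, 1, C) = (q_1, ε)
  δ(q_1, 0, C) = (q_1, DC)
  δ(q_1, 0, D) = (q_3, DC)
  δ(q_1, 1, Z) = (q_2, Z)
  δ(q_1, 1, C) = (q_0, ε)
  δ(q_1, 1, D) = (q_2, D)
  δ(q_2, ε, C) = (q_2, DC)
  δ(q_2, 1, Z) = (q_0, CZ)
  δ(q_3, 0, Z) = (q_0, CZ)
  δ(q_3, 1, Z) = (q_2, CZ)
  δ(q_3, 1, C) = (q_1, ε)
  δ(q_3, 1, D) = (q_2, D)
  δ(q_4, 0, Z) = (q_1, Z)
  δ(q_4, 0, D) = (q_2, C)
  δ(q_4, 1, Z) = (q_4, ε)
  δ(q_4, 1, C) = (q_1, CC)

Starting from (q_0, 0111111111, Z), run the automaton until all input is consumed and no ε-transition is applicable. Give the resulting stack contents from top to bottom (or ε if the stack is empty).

Z

(q_0, 0111111111, Z)
  read 0, top Z: go to q_2, push Z → (q_2, 111111111, Z)
  read 1, top Z: go to q_0, push CZ → (q_0, 11111111, CZ)
  read 1, top C: go to q_1, push ε → (q_1, 1111111, Z)
  read 1, top Z: go to q_2, push Z → (q_2, 111111, Z)
  read 1, top Z: go to q_0, push CZ → (q_0, 11111, CZ)
  read 1, top C: go to q_1, push ε → (q_1, 1111, Z)
  read 1, top Z: go to q_2, push Z → (q_2, 111, Z)
  read 1, top Z: go to q_0, push CZ → (q_0, 11, CZ)
  read 1, top C: go to q_1, push ε → (q_1, 1, Z)
  read 1, top Z: go to q_2, push Z → (q_2, ε, Z)
All input consumed in state q_2 with stack Z.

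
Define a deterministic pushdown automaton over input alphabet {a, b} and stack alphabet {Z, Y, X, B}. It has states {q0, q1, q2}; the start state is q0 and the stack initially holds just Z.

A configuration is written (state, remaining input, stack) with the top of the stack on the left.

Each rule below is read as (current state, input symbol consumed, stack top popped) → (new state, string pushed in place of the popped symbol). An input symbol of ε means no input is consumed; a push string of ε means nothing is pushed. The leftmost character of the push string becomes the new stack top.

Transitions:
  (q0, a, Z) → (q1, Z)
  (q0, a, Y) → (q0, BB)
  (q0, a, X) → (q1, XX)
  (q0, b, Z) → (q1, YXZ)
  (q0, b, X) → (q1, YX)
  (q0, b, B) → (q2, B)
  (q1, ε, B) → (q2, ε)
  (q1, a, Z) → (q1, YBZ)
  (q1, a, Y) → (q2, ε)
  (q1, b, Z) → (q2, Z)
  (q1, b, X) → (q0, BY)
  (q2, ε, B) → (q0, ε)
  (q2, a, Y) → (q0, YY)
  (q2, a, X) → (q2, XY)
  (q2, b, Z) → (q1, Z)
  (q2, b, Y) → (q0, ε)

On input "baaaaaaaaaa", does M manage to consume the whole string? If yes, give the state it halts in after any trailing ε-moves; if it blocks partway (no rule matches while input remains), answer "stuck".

(q0, baaaaaaaaaa, Z)
  read b, top Z: go to q1, push YXZ → (q1, aaaaaaaaaa, YXZ)
  read a, top Y: go to q2, push ε → (q2, aaaaaaaaa, XZ)
  read a, top X: go to q2, push XY → (q2, aaaaaaaa, XYZ)
  read a, top X: go to q2, push XY → (q2, aaaaaaa, XYYZ)
  read a, top X: go to q2, push XY → (q2, aaaaaa, XYYYZ)
  read a, top X: go to q2, push XY → (q2, aaaaa, XYYYYZ)
  read a, top X: go to q2, push XY → (q2, aaaa, XYYYYYZ)
  read a, top X: go to q2, push XY → (q2, aaa, XYYYYYYZ)
  read a, top X: go to q2, push XY → (q2, aa, XYYYYYYYZ)
  read a, top X: go to q2, push XY → (q2, a, XYYYYYYYYZ)
  read a, top X: go to q2, push XY → (q2, ε, XYYYYYYYYYZ)
All input consumed; M is in state q2.

q2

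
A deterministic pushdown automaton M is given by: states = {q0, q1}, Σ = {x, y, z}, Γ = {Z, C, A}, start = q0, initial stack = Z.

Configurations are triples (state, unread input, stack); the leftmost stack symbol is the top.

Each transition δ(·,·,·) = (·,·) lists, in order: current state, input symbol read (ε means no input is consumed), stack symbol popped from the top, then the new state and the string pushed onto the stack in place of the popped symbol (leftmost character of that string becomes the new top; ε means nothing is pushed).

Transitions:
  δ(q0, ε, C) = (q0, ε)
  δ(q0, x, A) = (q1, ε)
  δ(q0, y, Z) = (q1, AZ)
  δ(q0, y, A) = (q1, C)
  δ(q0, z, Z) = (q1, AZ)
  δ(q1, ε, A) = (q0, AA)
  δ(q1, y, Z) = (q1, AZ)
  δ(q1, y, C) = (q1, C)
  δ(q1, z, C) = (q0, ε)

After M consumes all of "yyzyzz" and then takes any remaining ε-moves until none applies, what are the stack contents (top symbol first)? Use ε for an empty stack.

AAZ

(q0, yyzyzz, Z)
  read y, top Z: go to q1, push AZ → (q1, yzyzz, AZ)
  ε-move, top A: go to q0, push AA → (q0, yzyzz, AAZ)
  read y, top A: go to q1, push C → (q1, zyzz, CAZ)
  read z, top C: go to q0, push ε → (q0, yzz, AZ)
  read y, top A: go to q1, push C → (q1, zz, CZ)
  read z, top C: go to q0, push ε → (q0, z, Z)
  read z, top Z: go to q1, push AZ → (q1, ε, AZ)
  ε-move, top A: go to q0, push AA → (q0, ε, AAZ)
All input consumed in state q0 with stack AAZ.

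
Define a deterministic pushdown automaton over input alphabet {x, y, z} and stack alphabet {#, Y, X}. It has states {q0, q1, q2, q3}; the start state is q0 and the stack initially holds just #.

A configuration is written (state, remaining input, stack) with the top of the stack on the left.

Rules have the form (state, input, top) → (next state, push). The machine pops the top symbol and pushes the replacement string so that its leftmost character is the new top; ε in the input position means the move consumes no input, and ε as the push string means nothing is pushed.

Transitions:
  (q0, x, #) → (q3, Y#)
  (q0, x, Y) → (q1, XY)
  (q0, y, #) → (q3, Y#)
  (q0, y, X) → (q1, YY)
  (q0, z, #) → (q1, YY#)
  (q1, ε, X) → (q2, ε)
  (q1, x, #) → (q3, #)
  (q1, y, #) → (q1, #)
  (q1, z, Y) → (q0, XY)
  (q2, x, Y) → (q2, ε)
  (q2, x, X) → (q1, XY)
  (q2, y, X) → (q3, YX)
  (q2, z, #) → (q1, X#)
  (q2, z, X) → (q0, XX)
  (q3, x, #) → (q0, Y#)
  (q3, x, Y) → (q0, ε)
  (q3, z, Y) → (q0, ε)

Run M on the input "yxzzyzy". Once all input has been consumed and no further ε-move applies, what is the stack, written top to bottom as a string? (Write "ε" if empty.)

(q0, yxzzyzy, #)
  read y, top #: go to q3, push Y# → (q3, xzzyzy, Y#)
  read x, top Y: go to q0, push ε → (q0, zzyzy, #)
  read z, top #: go to q1, push YY# → (q1, zyzy, YY#)
  read z, top Y: go to q0, push XY → (q0, yzy, XYY#)
  read y, top X: go to q1, push YY → (q1, zy, YYYY#)
  read z, top Y: go to q0, push XY → (q0, y, XYYYY#)
  read y, top X: go to q1, push YY → (q1, ε, YYYYYY#)
All input consumed in state q1 with stack YYYYYY#.

YYYYYY#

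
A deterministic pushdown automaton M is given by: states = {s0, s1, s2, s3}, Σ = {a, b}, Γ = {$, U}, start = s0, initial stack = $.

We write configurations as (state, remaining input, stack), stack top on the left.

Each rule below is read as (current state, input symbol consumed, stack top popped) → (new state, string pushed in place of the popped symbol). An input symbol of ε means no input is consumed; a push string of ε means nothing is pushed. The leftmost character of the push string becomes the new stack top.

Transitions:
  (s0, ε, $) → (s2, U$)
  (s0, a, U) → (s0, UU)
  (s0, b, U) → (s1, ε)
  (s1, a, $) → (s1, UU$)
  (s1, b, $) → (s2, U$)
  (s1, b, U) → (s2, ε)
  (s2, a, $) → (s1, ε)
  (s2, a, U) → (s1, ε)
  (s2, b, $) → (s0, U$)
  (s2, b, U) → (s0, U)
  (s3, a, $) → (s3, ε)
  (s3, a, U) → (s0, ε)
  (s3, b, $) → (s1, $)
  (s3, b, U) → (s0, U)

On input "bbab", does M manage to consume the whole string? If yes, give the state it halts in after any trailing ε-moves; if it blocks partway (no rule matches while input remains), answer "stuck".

s2

(s0, bbab, $) ⊢ (s2, bbab, U$) ⊢ (s0, bab, U$) ⊢ (s1, ab, $) ⊢ (s1, b, UU$) ⊢ (s2, ε, U$)
All input consumed; M is in state s2.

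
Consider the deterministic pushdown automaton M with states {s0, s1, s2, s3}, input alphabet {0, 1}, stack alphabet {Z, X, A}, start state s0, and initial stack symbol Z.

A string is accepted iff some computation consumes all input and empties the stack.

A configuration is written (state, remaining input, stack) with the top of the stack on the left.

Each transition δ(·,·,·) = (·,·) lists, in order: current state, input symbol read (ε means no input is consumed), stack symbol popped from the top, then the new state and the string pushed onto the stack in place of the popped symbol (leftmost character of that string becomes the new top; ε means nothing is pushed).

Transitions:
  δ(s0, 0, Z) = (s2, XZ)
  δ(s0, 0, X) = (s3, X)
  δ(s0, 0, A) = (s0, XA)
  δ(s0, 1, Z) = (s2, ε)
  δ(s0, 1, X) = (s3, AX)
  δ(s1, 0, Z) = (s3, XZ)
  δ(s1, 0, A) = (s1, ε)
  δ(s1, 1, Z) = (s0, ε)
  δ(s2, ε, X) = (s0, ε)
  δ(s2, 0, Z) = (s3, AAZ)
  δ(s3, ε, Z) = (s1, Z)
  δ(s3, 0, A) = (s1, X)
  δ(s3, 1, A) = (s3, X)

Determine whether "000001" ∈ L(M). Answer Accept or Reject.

(s0, 000001, Z) ⊢ (s2, 00001, XZ) ⊢ (s0, 00001, Z) ⊢ (s2, 0001, XZ) ⊢ (s0, 0001, Z) ⊢ (s2, 001, XZ) ⊢ (s0, 001, Z) ⊢ (s2, 01, XZ) ⊢ (s0, 01, Z) ⊢ (s2, 1, XZ) ⊢ (s0, 1, Z) ⊢ (s2, ε, ε)
All input consumed and the stack is empty.

Accept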